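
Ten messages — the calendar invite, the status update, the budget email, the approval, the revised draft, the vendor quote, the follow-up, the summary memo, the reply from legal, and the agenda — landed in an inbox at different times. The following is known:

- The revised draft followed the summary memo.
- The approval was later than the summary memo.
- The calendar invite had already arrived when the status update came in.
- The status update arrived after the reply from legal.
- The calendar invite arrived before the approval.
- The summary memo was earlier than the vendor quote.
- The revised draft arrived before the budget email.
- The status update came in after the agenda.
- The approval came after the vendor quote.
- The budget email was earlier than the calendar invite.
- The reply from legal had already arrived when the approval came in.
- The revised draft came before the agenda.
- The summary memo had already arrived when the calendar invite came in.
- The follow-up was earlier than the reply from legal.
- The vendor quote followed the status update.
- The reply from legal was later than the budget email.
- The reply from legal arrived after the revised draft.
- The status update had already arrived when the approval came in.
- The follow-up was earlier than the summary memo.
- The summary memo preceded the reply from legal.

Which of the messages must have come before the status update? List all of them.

Directly stated before the status update: the agenda, the calendar invite, and the reply from legal.
The budget email reaches the status update via the budget email → the calendar invite → the status update.
The follow-up reaches the status update via the follow-up → the reply from legal → the status update.
The revised draft reaches the status update via the revised draft → the agenda → the status update.
Likewise the summary memo reaches the status update by chaining the stated constraints.
No chain forces the vendor quote (or any of the others) ahead of the status update.

the agenda, the budget email, the calendar invite, the follow-up, the reply from legal, the revised draft, the summary memo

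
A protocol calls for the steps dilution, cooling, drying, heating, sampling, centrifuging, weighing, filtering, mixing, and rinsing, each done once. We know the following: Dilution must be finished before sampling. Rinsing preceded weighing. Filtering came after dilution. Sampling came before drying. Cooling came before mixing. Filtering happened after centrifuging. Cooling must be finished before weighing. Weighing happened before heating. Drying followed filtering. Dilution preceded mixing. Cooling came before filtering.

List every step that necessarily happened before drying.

centrifuging, cooling, dilution, filtering, sampling

Directly stated before drying: filtering and sampling.
Centrifuging reaches drying via centrifuging → filtering → drying.
Cooling reaches drying via cooling → filtering → drying.
Dilution reaches drying via dilution → sampling → drying.
No chain forces heating (or any of the others) ahead of drying.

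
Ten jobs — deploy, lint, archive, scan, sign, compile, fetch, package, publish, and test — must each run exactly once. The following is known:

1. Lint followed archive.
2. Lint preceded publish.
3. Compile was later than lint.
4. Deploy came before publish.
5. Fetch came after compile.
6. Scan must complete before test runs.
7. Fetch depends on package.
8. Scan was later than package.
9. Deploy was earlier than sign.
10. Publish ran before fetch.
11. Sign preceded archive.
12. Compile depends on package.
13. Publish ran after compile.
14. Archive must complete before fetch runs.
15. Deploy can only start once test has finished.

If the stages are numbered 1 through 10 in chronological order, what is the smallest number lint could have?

Archive, deploy, package, scan, sign, and test must all come before lint — 6 forced predecessors.
Nothing else is forced ahead of lint, so its earliest slot is position 6 + 1 = 7.

7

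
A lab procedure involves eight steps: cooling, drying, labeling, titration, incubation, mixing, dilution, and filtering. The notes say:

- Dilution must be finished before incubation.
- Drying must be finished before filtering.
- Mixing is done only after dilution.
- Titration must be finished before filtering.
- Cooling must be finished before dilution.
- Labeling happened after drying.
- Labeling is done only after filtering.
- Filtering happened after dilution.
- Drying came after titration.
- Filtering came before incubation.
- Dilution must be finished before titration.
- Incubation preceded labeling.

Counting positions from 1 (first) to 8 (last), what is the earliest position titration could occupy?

Cooling and dilution must both come before titration — 2 forced predecessors.
Nothing else is forced ahead of titration, so its earliest slot is position 2 + 1 = 3.

3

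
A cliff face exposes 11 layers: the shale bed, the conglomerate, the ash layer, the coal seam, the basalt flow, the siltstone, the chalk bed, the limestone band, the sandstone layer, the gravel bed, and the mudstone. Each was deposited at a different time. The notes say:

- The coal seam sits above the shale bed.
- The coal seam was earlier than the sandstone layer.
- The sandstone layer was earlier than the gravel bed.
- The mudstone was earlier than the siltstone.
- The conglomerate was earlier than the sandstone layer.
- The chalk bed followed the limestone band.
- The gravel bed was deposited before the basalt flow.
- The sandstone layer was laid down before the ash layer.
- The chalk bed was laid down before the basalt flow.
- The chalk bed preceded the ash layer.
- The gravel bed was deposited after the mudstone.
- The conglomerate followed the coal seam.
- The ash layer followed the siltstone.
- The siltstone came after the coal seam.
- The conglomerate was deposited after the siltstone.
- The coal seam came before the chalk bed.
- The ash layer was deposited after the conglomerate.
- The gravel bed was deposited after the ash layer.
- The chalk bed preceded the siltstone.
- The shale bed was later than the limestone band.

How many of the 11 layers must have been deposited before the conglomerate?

Directly stated before the conglomerate: the coal seam and the siltstone.
The chalk bed reaches the conglomerate via the chalk bed → the siltstone → the conglomerate.
The limestone band reaches the conglomerate via the limestone band → the shale bed → the coal seam → the conglomerate.
The mudstone reaches the conglomerate via the mudstone → the siltstone → the conglomerate.
Likewise the shale bed reaches the conglomerate by chaining the stated constraints.
No chain forces the basalt flow (or any of the others) ahead of the conglomerate.
That's the chalk bed, the coal seam, the limestone band, the mudstone, the shale bed, and the siltstone — 6 in all.

6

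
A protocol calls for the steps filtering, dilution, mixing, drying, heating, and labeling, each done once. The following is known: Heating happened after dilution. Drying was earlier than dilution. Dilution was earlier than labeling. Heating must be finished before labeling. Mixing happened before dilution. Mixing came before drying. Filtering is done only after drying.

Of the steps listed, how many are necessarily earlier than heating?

Directly stated before heating: dilution.
Drying reaches heating via drying → dilution → heating.
Mixing reaches heating via mixing → dilution → heating.
No chain forces filtering (or any of the others) ahead of heating.
That's dilution, drying, and mixing — 3 in all.

3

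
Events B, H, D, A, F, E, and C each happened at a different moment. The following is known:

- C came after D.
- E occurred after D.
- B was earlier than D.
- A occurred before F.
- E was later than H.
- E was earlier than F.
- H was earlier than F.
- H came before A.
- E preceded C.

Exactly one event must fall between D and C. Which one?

Tracing the constraints gives D → E → C, so E sits after D and before C.
No other event is forced both after D and before C.

E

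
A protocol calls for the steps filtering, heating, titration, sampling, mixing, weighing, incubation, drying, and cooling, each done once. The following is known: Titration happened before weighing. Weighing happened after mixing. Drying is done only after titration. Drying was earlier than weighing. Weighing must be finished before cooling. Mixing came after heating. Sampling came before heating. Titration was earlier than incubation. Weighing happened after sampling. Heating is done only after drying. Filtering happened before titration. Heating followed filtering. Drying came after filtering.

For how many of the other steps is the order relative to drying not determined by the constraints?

2

Forced before drying: filtering and titration; forced after drying: cooling, heating, mixing, and weighing.
That leaves incubation and sampling with no forced order relative to drying — 2.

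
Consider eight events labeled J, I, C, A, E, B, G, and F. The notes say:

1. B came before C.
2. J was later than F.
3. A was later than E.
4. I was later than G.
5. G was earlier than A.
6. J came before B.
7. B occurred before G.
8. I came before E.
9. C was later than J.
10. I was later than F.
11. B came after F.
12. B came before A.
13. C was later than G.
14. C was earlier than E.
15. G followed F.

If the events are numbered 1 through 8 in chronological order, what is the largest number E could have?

E must come before A — 1 event forced after it.
Everything else can be placed before E in some valid order, so E can sit as late as position 8 − 1 = 7.

7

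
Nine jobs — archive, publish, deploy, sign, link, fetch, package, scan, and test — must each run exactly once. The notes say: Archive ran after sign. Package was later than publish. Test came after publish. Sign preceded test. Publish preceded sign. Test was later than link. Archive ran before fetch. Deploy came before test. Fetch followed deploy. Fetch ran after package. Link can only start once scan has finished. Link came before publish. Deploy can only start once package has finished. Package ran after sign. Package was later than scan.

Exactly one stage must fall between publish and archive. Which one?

Tracing the constraints gives publish → sign → archive, so sign sits after publish and before archive.
No other stage is forced both after publish and before archive.

sign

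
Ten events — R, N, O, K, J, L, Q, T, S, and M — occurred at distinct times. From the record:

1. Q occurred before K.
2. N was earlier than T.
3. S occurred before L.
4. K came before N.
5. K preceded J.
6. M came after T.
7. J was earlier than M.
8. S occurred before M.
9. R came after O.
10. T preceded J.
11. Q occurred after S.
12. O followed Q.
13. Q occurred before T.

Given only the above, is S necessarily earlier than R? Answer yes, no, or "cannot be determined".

yes

Chain the constraints: S → Q → O → R. Each link is directly stated, so S comes before R.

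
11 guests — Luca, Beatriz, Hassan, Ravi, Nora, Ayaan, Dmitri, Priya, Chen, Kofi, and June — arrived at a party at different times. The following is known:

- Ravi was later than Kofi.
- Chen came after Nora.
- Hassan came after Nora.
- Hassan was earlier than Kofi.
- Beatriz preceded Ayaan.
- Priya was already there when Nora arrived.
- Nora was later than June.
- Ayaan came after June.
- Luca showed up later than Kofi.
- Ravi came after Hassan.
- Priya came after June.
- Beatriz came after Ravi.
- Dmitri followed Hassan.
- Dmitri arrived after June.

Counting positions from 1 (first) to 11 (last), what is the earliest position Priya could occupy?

2

June must come before Priya — 1 forced predecessor.
Nothing else is forced ahead of Priya, so their earliest slot is position 1 + 1 = 2.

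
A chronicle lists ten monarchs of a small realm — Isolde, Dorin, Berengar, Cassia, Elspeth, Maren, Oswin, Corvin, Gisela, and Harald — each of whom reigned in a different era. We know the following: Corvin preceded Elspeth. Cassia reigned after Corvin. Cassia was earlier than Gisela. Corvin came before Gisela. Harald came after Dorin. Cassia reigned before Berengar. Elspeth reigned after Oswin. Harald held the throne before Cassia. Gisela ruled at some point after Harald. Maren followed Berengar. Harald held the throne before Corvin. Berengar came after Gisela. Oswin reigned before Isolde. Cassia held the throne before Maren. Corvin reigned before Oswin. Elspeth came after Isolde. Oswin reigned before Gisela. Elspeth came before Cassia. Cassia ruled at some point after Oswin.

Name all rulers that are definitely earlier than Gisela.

Cassia, Corvin, Dorin, Elspeth, Harald, Isolde, Oswin

Directly stated before Gisela: Cassia, Corvin, Harald, and Oswin.
Dorin reaches Gisela via Dorin → Harald → Gisela.
Elspeth reaches Gisela via Elspeth → Cassia → Gisela.
Isolde reaches Gisela via Isolde → Elspeth → Cassia → Gisela.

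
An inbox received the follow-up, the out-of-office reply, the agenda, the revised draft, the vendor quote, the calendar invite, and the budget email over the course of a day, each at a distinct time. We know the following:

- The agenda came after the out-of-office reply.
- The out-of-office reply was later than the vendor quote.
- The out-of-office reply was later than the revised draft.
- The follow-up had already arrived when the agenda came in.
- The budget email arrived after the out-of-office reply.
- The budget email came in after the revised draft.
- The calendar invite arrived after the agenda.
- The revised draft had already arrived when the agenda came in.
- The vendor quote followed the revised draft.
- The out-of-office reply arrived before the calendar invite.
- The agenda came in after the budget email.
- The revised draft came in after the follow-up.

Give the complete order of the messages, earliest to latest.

The constraints fix every adjacent pair, so only one ordering works:
the follow-up → the revised draft → the vendor quote → the out-of-office reply → the budget email → the agenda → the calendar invite.

the follow-up, the revised draft, the vendor quote, the out-of-office reply, the budget email, the agenda, the calendar invite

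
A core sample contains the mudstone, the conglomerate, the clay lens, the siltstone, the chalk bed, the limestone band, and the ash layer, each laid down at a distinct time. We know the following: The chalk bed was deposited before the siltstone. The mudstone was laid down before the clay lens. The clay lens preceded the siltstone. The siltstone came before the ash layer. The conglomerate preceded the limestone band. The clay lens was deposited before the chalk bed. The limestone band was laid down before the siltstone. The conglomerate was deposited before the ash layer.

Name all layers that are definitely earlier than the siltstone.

Directly stated before the siltstone: the chalk bed, the clay lens, and the limestone band.
The conglomerate reaches the siltstone via the conglomerate → the limestone band → the siltstone.
The mudstone reaches the siltstone via the mudstone → the clay lens → the siltstone.

the chalk bed, the clay lens, the conglomerate, the limestone band, the mudstone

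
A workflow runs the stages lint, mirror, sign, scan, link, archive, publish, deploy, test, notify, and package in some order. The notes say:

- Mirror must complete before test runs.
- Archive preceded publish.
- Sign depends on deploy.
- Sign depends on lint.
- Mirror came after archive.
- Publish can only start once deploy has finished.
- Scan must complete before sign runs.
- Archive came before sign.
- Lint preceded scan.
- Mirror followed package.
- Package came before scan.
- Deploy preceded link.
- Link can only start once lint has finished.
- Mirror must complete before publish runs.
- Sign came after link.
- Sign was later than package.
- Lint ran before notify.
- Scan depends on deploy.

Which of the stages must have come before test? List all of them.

archive, mirror, package

Directly stated before test: mirror.
Archive reaches test via archive → mirror → test.
Package reaches test via package → mirror → test.
No chain forces deploy (or any of the others) ahead of test.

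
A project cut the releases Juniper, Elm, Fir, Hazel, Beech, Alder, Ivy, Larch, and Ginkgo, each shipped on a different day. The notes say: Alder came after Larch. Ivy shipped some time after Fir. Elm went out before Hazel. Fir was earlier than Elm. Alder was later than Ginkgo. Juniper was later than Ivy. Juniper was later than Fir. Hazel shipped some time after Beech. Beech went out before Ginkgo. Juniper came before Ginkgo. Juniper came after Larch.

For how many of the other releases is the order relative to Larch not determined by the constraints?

Forced after Larch: Alder, Ginkgo, and Juniper.
That leaves Beech, Elm, Fir, Hazel, and Ivy with no forced order relative to Larch — 5.

5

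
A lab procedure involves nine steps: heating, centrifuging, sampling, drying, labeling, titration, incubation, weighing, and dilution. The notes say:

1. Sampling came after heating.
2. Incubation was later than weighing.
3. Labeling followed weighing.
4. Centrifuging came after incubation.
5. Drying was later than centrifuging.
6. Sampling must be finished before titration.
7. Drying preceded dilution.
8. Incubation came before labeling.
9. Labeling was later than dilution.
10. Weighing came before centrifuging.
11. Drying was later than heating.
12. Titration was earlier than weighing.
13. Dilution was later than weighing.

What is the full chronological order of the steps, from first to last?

heating, sampling, titration, weighing, incubation, centrifuging, drying, dilution, labeling

The constraints fix every adjacent pair, so only one ordering works:
heating → sampling → titration → weighing → incubation → centrifuging → drying → dilution → labeling.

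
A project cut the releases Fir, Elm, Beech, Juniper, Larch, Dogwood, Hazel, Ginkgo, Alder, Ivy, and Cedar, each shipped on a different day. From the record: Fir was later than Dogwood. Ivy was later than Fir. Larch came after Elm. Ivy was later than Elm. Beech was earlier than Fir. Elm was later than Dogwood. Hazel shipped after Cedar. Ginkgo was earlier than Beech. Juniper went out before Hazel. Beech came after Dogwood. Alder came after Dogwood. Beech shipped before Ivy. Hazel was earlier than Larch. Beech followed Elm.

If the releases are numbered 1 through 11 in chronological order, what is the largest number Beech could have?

9

Beech must come before Fir and Ivy — 2 releases forced after it.
Everything else can be placed before Beech in some valid order, so Beech can sit as late as position 11 − 2 = 9.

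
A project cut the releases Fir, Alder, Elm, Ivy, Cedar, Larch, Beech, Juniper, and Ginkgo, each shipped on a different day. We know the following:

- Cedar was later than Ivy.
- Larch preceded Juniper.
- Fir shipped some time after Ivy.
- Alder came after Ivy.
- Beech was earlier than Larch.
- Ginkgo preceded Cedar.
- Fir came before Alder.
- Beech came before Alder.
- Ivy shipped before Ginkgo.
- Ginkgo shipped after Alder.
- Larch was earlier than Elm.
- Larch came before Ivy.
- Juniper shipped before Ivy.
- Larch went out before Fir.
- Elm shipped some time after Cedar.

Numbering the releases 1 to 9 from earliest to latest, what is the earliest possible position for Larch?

2

Beech must come before Larch — 1 forced predecessor.
Nothing else is forced ahead of Larch, so its earliest slot is position 1 + 1 = 2.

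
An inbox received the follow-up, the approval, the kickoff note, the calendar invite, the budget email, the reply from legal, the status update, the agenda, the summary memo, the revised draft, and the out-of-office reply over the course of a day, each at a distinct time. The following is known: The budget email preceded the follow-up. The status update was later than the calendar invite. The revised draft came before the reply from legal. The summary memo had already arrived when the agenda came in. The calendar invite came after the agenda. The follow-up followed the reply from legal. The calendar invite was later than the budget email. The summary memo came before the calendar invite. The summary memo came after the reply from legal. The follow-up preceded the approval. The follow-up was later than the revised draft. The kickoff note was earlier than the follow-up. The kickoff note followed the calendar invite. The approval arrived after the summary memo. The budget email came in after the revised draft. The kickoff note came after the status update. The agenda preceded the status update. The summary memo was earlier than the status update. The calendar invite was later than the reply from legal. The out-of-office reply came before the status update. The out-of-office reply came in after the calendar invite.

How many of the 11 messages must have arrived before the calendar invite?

5

Directly stated before the calendar invite: the agenda, the budget email, the reply from legal, and the summary memo.
The revised draft reaches the calendar invite via the revised draft → the reply from legal → the calendar invite.
No chain forces the status update (or any of the others) ahead of the calendar invite.
That's the agenda, the budget email, the reply from legal, the revised draft, and the summary memo — 5 in all.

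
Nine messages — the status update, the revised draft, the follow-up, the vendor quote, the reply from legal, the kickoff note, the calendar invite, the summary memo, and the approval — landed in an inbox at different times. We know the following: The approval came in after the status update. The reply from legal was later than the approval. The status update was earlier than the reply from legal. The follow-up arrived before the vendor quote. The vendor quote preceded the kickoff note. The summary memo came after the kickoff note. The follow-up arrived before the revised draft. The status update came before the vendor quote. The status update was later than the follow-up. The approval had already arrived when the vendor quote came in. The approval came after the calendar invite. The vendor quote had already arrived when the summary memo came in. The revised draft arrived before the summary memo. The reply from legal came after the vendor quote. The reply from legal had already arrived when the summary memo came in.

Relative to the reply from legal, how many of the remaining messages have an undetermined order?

Forced before the reply from legal: the approval, the calendar invite, the follow-up, the status update, and the vendor quote; forced after the reply from legal: the summary memo.
That leaves the kickoff note and the revised draft with no forced order relative to the reply from legal — 2.

2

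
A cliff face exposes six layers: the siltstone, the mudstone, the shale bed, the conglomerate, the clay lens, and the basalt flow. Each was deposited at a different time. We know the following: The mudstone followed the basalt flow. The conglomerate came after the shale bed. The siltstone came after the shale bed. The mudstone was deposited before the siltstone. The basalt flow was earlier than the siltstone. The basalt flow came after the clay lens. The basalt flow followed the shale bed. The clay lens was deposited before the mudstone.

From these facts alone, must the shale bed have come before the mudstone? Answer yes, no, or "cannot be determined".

yes

Chain the constraints: the shale bed → the basalt flow → the mudstone. Each link is directly stated, so the shale bed comes before the mudstone.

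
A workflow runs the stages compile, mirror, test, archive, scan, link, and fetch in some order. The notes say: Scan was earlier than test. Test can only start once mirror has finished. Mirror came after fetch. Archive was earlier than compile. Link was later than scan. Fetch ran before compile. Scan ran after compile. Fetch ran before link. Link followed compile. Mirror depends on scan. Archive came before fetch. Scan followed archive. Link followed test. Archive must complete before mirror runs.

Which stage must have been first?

archive

Archive has a chain of constraints placing it before every other stage, so archive must be first.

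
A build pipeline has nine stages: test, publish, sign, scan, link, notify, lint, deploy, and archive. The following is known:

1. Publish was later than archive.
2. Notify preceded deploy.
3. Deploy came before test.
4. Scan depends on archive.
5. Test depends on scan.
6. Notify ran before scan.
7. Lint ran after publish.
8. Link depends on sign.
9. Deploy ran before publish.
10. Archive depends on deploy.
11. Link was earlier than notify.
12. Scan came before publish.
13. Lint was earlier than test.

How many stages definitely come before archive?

Directly stated before archive: deploy.
Link reaches archive via link → notify → deploy → archive.
Notify reaches archive via notify → deploy → archive.
Sign reaches archive via sign → link → notify → deploy → archive.
No chain forces lint (or any of the others) ahead of archive.
That's deploy, link, notify, and sign — 4 in all.

4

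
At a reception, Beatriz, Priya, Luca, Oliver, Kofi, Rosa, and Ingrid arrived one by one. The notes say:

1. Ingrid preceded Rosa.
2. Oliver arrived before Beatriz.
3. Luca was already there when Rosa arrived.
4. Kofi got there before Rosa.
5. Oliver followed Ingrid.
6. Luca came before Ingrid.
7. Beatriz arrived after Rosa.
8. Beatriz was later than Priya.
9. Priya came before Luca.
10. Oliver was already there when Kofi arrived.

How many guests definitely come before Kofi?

4

Directly stated before Kofi: Oliver.
Ingrid reaches Kofi via Ingrid → Oliver → Kofi.
Luca reaches Kofi via Luca → Ingrid → Oliver → Kofi.
Priya reaches Kofi via Priya → Luca → Ingrid → Oliver → Kofi.
No chain forces Beatriz (or any of the others) ahead of Kofi.
That's Ingrid, Luca, Oliver, and Priya — 4 in all.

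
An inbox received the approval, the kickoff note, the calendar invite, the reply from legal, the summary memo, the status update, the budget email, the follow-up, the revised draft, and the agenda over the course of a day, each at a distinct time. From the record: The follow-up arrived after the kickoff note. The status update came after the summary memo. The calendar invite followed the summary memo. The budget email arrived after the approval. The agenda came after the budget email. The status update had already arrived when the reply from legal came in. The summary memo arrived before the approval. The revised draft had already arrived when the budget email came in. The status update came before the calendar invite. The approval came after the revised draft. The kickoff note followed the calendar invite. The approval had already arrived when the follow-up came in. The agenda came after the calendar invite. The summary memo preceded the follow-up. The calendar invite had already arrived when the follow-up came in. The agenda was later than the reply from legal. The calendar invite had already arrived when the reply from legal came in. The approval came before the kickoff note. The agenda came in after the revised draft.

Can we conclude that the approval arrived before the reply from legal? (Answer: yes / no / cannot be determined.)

cannot be determined

No chain of stated constraints runs from the approval to the reply from legal, and none runs from the reply from legal to the approval either.
So the relative order of the approval and the reply from legal is not fixed by the given facts.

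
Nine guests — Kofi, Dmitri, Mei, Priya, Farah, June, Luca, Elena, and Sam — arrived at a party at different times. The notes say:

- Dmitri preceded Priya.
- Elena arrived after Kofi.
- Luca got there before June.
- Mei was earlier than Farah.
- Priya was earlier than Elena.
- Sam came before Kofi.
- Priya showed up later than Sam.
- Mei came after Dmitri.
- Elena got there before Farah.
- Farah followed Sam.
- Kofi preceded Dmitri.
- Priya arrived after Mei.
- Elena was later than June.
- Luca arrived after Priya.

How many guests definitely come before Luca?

5

Directly stated before Luca: Priya.
Dmitri reaches Luca via Dmitri → Priya → Luca.
Kofi reaches Luca via Kofi → Dmitri → Priya → Luca.
Mei reaches Luca via Mei → Priya → Luca.
Likewise Sam reaches Luca by chaining the stated constraints.
No chain forces Elena (or any of the others) ahead of Luca.
That's Dmitri, Kofi, Mei, Priya, and Sam — 5 in all.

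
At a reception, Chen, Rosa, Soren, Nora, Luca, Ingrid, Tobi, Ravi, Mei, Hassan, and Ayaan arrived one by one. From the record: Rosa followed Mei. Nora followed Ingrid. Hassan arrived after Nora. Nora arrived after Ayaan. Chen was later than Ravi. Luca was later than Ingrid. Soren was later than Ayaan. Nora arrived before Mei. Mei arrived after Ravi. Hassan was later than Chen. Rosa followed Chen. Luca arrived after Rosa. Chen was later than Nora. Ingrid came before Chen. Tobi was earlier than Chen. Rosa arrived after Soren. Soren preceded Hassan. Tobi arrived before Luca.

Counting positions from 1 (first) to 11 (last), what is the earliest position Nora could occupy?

Ayaan and Ingrid must both come before Nora — 2 forced predecessors.
Nothing else is forced ahead of Nora, so their earliest slot is position 2 + 1 = 3.

3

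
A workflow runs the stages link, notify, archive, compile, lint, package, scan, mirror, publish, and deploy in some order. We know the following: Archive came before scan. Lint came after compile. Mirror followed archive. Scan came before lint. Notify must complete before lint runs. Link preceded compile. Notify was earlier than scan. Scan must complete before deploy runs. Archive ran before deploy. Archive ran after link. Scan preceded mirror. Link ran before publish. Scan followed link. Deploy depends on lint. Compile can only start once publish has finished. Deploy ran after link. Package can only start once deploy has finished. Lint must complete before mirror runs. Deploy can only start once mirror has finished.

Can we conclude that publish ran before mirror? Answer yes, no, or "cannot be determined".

yes

Chain the constraints: publish → compile → lint → mirror. Each link is directly stated, so publish comes before mirror.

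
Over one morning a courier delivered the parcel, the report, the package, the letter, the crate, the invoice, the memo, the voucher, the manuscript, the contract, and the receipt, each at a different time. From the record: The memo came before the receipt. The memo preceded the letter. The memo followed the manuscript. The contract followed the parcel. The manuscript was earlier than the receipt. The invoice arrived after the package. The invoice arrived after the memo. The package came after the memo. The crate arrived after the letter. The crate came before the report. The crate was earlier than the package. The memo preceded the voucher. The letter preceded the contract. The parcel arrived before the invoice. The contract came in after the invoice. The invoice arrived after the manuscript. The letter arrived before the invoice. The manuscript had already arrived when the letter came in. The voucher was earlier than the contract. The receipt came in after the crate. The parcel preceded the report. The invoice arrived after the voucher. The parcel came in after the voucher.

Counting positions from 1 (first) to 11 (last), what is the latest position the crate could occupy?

6

The crate must come before the contract, the invoice, the package, the receipt, and the report — 5 items forced after it.
Everything else can be placed before the crate in some valid order, so the crate can sit as late as position 11 − 5 = 6.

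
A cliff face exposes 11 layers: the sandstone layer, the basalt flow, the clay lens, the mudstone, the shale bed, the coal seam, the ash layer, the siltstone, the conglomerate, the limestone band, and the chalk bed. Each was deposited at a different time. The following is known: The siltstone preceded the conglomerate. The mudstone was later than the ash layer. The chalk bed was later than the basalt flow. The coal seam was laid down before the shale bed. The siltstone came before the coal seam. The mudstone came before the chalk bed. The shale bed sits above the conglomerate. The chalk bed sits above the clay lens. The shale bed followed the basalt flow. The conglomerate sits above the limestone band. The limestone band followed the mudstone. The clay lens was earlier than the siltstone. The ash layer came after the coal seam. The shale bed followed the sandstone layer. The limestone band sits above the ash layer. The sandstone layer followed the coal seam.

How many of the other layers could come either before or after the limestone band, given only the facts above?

3

Forced before the limestone band: the ash layer, the clay lens, the coal seam, the mudstone, and the siltstone; forced after the limestone band: the conglomerate and the shale bed.
That leaves the basalt flow, the chalk bed, and the sandstone layer with no forced order relative to the limestone band — 3.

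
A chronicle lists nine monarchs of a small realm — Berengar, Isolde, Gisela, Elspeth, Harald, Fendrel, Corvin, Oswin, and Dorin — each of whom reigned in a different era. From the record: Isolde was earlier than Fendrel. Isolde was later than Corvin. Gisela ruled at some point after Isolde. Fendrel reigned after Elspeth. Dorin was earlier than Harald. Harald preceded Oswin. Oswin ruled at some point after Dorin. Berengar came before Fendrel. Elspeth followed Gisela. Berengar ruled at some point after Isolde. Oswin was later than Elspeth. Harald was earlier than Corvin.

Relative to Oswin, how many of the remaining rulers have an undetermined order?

Forced before Oswin: Corvin, Dorin, Elspeth, Gisela, Harald, and Isolde.
That leaves Berengar and Fendrel with no forced order relative to Oswin — 2.

2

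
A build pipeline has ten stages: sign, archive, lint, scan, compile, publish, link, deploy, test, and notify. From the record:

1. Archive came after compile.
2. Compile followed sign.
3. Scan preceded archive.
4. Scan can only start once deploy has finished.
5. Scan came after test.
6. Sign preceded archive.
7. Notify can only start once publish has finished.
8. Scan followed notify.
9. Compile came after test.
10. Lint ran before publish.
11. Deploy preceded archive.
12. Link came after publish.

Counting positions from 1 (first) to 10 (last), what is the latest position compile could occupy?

Compile must come before archive — 1 stage forced after it.
Everything else can be placed before compile in some valid order, so compile can sit as late as position 10 − 1 = 9.

9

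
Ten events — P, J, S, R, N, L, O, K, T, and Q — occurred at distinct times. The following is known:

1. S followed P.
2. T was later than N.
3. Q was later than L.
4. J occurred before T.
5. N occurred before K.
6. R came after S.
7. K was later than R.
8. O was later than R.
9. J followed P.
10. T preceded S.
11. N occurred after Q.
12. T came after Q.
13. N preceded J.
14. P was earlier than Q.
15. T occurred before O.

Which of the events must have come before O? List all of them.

Directly stated before O: R and T.
J reaches O via J → T → O.
L reaches O via L → Q → T → O.
N reaches O via N → T → O.
Likewise P, Q, and S each reach O by chaining the stated constraints.
No chain forces K ahead of O.

J, L, N, P, Q, R, S, T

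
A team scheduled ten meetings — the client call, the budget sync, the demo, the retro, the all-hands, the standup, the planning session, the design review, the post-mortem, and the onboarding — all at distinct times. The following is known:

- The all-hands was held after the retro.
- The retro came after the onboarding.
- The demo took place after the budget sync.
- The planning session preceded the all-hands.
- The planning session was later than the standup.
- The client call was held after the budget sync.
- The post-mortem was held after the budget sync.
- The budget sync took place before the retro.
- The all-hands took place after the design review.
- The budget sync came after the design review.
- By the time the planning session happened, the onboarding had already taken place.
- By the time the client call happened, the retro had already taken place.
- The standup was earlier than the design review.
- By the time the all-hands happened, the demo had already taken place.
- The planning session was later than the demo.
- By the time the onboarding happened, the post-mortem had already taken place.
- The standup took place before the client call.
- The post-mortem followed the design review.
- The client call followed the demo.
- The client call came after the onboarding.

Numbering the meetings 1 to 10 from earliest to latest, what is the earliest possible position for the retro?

The budget sync, the design review, the onboarding, the post-mortem, and the standup must all come before the retro — 5 forced predecessors.
Nothing else is forced ahead of the retro, so its earliest slot is position 5 + 1 = 6.

6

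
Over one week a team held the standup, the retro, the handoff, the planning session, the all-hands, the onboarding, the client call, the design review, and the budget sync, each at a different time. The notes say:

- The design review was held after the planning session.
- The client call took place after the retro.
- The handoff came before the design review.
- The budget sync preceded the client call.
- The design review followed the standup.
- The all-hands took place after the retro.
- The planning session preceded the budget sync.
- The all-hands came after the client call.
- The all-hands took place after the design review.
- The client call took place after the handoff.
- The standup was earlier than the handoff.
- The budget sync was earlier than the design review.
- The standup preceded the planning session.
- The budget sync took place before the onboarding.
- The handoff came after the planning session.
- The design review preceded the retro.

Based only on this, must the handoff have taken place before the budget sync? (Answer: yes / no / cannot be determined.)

cannot be determined

No chain of stated constraints runs from the handoff to the budget sync, and none runs from the budget sync to the handoff either.
So the relative order of the handoff and the budget sync is not fixed by the given facts.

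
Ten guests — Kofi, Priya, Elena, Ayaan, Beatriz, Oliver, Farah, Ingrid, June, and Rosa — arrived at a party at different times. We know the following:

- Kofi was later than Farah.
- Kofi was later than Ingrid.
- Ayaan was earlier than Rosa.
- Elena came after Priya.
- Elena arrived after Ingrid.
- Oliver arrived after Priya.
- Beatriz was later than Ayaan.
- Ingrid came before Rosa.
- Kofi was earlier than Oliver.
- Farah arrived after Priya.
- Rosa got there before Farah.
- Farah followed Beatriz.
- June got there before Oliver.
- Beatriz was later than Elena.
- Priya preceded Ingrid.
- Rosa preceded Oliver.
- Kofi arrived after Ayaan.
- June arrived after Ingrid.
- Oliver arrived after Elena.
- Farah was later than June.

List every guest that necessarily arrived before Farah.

Directly stated before Farah: Beatriz, June, Priya, and Rosa.
Ayaan reaches Farah via Ayaan → Beatriz → Farah.
Elena reaches Farah via Elena → Beatriz → Farah.
Ingrid reaches Farah via Ingrid → Rosa → Farah.
No chain forces Kofi (or any of the others) ahead of Farah.

Ayaan, Beatriz, Elena, Ingrid, June, Priya, Rosa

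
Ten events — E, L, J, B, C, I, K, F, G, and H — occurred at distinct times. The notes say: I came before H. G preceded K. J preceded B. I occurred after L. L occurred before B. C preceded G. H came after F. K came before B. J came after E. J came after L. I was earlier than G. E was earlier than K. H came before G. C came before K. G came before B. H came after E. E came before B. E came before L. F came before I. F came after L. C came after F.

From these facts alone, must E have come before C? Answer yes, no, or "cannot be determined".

yes

Chain the constraints: E → L → F → C. Each link is directly stated, so E comes before C.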